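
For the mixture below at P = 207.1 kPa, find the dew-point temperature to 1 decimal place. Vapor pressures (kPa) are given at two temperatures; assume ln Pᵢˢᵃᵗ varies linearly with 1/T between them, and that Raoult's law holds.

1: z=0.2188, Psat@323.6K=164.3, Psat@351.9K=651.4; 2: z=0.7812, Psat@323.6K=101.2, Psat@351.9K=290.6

Dew-point temperature: Σzᵢ·P/Pᵢˢᵃᵗ(T) = 1. Interpolate ln Pᵢˢᵃᵗ = aᵢ + bᵢ/T.
  T = 323.6 K: ΣzᵢP/Pᵢˢᵃᵗ = 1.8745
  T = 351.9 K: ΣzᵢP/Pᵢˢᵃᵗ = 0.6263
  T = 337.8 K: ΣzᵢP/Pᵢˢᵃᵗ = 1.0553
  T = 344.9 K: ΣzᵢP/Pᵢˢᵃᵗ = 0.8069
  T = 341.4 K: ΣzᵢP/Pᵢˢᵃᵗ = 0.9197
  T = 339.6 K: ΣzᵢP/Pᵢˢᵃᵗ = 0.9848
Interpolating between 337.8 K and 339.6 K gives T ≈ 339.2 K.

T = 339.2 K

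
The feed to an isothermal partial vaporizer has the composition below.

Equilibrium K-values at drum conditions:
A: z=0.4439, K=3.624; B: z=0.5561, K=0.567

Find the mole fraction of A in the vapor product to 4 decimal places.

Rachford–Rice: g(V/F) = Σ zᵢ(Kᵢ−1)/(1+V/F(Kᵢ−1)) = 0.
g(0) = ΣzᵢKᵢ − 1 = 0.9240 and g(1) = 1 − Σzᵢ/Kᵢ = -0.1033, so a root lies in (0, 1).
Newton–Raphson from V/F = 0.5:
  V/F = 0.5000: g = 0.19648, g' = -0.7416 → V/F = 0.7649
  V/F = 0.7649: g = 0.02730, g' = -0.5711 → V/F = 0.8127
  V/F = 0.8127: g = 0.00029, g' = -0.5597 → V/F = 0.8132
Converged at V/F = 0.8132.
Compositions from xᵢ = zᵢ/(1+V/F(Kᵢ−1)), yᵢ = Kᵢxᵢ:
  A: x = 0.1416, y = 0.5133
  B: x = 0.8584, y = 0.4867

y_A = 0.5133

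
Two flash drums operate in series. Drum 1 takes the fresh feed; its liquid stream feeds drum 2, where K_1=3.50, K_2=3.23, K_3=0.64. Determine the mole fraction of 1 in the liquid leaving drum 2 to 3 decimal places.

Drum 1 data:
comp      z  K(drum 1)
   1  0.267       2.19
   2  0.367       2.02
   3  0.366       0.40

Drum 1:
Let ψ₁ = V/F and solve Σ zᵢ(Kᵢ−1)/(1+ψ₁(Kᵢ−1)) = 0.
Check two-phase: ΣzᵢKᵢ = 1.472 > 1 and Σzᵢ/Kᵢ = 1.219 > 1, so g(0) = 0.472 > 0 and g(1) = -0.219 < 0.
Newton iteration, ψ₁⁰ = 0.5:
  ψ₁ = 0.500: g = 0.1334, g' = -0.585 → ψ₁ = 0.728
  ψ₁ = 0.728: g = -0.0049, g' = -0.650 → ψ₁ = 0.721
Converged at ψ₁ = 0.721.
Drum-1 compositions:
  1: x = 0.144, y = 0.315
  2: x = 0.212, y = 0.427
  3: x = 0.645, y = 0.258
Drum-2 feed = drum-1 liquid: z₂ = (0.1437, 0.2115, 0.6447).
Drum 2:
Iterate (Newton) starting at ψ₂ = 0.47:
  ψ₂ = 0.470: g = 0.1162, g' = -0.562 → ψ₂ = 0.677
  ψ₂ = 0.677: g = 0.0146, g' = -0.437 → ψ₂ = 0.710
  ψ₂ = 0.710: g = 0.0002, g' = -0.425 → ψ₂ = 0.711
Converged at ψ₂ = 0.711.
  1: x = 0.052, y = 0.181
  2: x = 0.082, y = 0.264
  3: x = 0.866, y = 0.554

x_1 (drum 2) = 0.052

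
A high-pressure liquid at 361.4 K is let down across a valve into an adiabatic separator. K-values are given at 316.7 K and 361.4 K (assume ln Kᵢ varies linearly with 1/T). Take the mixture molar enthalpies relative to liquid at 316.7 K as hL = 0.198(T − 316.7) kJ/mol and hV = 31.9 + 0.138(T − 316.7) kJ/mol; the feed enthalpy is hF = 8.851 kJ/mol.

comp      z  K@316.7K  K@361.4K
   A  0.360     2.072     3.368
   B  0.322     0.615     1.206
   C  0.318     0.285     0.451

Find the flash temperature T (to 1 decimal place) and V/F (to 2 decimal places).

T = 325.1 K, V/F = 0.23

Adiabatic flash: solve Rachford–Rice at each trial T, then check hF = ψ·hV(T) + (1−ψ)·hL(T).
  T = 316.7 K: K = (2.072, 0.615, 0.285), RR gives ψ = 0.057, H_out = 1.814 kJ/mol
  T = 361.4 K: K = (3.368, 1.206, 0.451), RR gives ψ = 0.871, H_out = 34.301 kJ/mol
  T = 339.0 K: K = (2.683, 0.880, 0.364), RR gives ψ = 0.485, H_out = 19.233 kJ/mol
  T = 327.9 K: K = (2.369, 0.741, 0.324), RR gives ψ = 0.282, H_out = 11.011 kJ/mol
  T = 322.3 K: K = (2.218, 0.676, 0.304), RR gives ψ = 0.173, H_out = 6.575 kJ/mol
  T = 325.1 K: K = (2.293, 0.708, 0.314), RR gives ψ = 0.228, H_out = 8.825 kJ/mol
  T = 326.5 K: K = (2.331, 0.724, 0.319), RR gives ψ = 0.255, H_out = 9.925 kJ/mol
Linear interpolation between T = 325.1 (H_out = 8.825) and T = 326.5 (H_out = 9.925) on hF = 8.851 gives T ≈ 325.1 K, at which ψ = 0.23.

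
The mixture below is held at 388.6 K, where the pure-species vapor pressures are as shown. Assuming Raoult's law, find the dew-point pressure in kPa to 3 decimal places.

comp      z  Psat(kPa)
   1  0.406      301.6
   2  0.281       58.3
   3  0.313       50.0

Pdew = 80.476 kPa

At the dew point ψ → 1, so Σzᵢ/Kᵢ = 1 with Kᵢ = Pᵢˢᵃᵗ/P ⇒ 1/P = Σzᵢ/Pᵢˢᵃᵗ.
1/P = 0.406/301.6 + 0.281/58.3 + 0.313/50.0 = 0.012426 ⇒ P = 80.476 kPa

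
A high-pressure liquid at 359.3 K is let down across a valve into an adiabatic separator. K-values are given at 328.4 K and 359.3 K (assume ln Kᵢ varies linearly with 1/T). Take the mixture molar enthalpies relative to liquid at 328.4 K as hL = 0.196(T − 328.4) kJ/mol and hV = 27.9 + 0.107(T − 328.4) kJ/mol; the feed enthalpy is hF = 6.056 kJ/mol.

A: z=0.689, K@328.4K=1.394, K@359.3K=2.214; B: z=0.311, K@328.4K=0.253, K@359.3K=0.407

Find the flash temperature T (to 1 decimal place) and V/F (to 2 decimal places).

Adiabatic flash: solve Rachford–Rice at each trial T, then check hF = ψ·hV(T) + (1−ψ)·hL(T).
  T = 328.4 K: K = (1.394, 0.253), RR gives ψ = 0.133, H_out = 3.711 kJ/mol
  T = 359.3 K: K = (2.214, 0.407), RR gives ψ = 0.906, H_out = 28.835 kJ/mol
  T = 343.9 K: K = (1.776, 0.325), RR gives ψ = 0.620, H_out = 19.470 kJ/mol
  T = 336.1 K: K = (1.577, 0.287), RR gives ψ = 0.427, H_out = 13.141 kJ/mol
  T = 332.2 K: K = (1.482, 0.270), RR gives ψ = 0.299, H_out = 8.975 kJ/mol
  T = 330.3 K: K = (1.438, 0.261), RR gives ψ = 0.222, H_out = 6.534 kJ/mol
Linear interpolation between T = 328.4 (H_out = 3.711) and T = 330.3 (H_out = 6.534) on hF = 6.056 gives T ≈ 330.0 K, at which ψ = 0.21.

T = 330.0 K, V/F = 0.21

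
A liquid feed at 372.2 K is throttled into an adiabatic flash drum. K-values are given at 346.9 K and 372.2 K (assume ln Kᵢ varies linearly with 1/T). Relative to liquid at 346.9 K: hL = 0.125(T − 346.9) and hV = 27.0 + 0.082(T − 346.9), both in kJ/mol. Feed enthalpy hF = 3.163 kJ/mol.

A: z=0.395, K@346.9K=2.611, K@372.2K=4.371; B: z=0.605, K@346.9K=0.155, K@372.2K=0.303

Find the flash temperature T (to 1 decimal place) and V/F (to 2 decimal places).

Adiabatic flash: solve Rachford–Rice at each trial T, then check hF = ψ·hV(T) + (1−ψ)·hL(T).
  T = 346.9 K: K = (2.611, 0.155), RR gives ψ = 0.092, H_out = 2.482 kJ/mol
  T = 372.2 K: K = (4.371, 0.303), RR gives ψ = 0.387, H_out = 13.197 kJ/mol
  T = 359.5 K: K = (3.406, 0.219), RR gives ψ = 0.254, H_out = 8.302 kJ/mol
  T = 353.2 K: K = (2.989, 0.185), RR gives ψ = 0.180, H_out = 5.609 kJ/mol
  T = 350.0 K: K = (2.792, 0.169), RR gives ψ = 0.138, H_out = 4.091 kJ/mol
  T = 348.4 K: K = (2.698, 0.162), RR gives ψ = 0.115, H_out = 3.280 kJ/mol
Linear interpolation between T = 346.9 (H_out = 2.482) and T = 348.4 (H_out = 3.280) on hF = 3.163 gives T ≈ 348.2 K, at which ψ = 0.11.

T = 348.2 K, V/F = 0.11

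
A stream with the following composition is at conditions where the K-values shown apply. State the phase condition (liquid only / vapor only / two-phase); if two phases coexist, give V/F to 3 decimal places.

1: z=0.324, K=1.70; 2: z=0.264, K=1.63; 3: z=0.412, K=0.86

ΣzᵢKᵢ = 1.335; Σzᵢ/Kᵢ = 0.832.
Since Σzᵢ/Kᵢ < 1 the mixture is above its dew point — single vapor phase.

vapor only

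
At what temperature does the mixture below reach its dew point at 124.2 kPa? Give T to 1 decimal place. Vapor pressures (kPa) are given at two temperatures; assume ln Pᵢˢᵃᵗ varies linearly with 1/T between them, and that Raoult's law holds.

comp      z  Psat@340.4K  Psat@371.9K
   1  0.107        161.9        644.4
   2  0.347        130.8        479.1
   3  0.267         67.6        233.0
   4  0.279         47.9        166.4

T = 351.9 K

Dew-point temperature: Σzᵢ·P/Pᵢˢᵃᵗ(T) = 1. Interpolate ln Pᵢˢᵃᵗ = aᵢ + bᵢ/T.
  T = 340.4 K: ΣzᵢP/Pᵢˢᵃᵗ = 1.6255
  T = 371.9 K: ΣzᵢP/Pᵢˢᵃᵗ = 0.4611
  T = 356.1 K: ΣzᵢP/Pᵢˢᵃᵗ = 0.8436
  T = 348.2 K: ΣzᵢP/Pᵢˢᵃᵗ = 1.1648
  T = 352.1 K: ΣzᵢP/Pᵢˢᵃᵗ = 0.9915
  T = 350.1 K: ΣzᵢP/Pᵢˢᵃᵗ = 1.0764
Interpolating between 350.1 K and 352.1 K gives T ≈ 351.9 K.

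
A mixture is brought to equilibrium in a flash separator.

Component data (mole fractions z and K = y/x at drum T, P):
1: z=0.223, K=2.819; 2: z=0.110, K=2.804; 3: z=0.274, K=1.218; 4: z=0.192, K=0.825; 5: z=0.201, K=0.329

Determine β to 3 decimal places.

Let β = V/F and solve Σ zᵢ(Kᵢ−1)/(1+β(Kᵢ−1)) = 0.
Check two-phase: ΣzᵢKᵢ = 1.495 > 1 and Σzᵢ/Kᵢ = 1.187 > 1, so g(0) = 0.495 > 0 and g(1) = -0.187 < 0.
Iterate (Newton) starting at β = 0.6:
  β = 0.600: g = 0.0788, g' = -0.522 → β = 0.751
  β = 0.751: g = -0.0034, g' = -0.581 → β = 0.745
Converged at β = 0.745.

β = 0.745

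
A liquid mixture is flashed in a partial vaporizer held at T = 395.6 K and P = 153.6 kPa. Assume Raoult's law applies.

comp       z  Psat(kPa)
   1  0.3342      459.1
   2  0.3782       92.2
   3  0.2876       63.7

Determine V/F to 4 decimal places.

Raoult's law: Kᵢ = Pᵢˢᵃᵗ/P = Pᵢˢᵃᵗ/153.6.
  K_1 = 459.1/153.6 = 2.988932, K_2 = 92.2/153.6 = 0.600260, K_3 = 63.7/153.6 = 0.414714
Newton iteration, V/F⁰ = 0.5:
  V/F = 0.5000: g = -0.09364, g' = -0.6236 → V/F = 0.3498
  V/F = 0.3498: g = 0.00453, g' = -0.6972 → V/F = 0.3563
  V/F = 0.3563: g = 0.00002, g' = -0.6922 → V/F = 0.3564
Converged at V/F = 0.3564.

V/F = 0.3564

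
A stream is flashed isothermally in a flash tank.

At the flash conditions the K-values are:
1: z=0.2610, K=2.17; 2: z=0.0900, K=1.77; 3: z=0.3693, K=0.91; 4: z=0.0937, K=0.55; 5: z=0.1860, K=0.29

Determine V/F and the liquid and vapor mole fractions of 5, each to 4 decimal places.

V/F = 0.3772, x_5 = 0.2540, y_5 = 0.0737

Rachford–Rice: g(V/F) = Σ zᵢ(Kᵢ−1)/(1+V/F(Kᵢ−1)) = 0.
Check two-phase: ΣzᵢKᵢ = 1.1672 > 1 and Σzᵢ/Kᵢ = 1.3887 > 1, so g(0) = 0.1672 > 0 and g(1) = -0.3887 < 0.
Newton–Raphson from V/F = 0.5:
  V/F = 0.5000: g = -0.05126, g' = -0.4303 → V/F = 0.3809
  V/F = 0.3809: g = -0.00149, g' = -0.4099 → V/F = 0.3772
Converged at V/F = 0.3772.
Compositions from xᵢ = zᵢ/(1+V/F(Kᵢ−1)), yᵢ = Kᵢxᵢ:
  1: x = 0.1811, y = 0.3929
  2: x = 0.0697, y = 0.1234
  3: x = 0.3823, y = 0.3479
  4: x = 0.1129, y = 0.0621
  5: x = 0.2540, y = 0.0737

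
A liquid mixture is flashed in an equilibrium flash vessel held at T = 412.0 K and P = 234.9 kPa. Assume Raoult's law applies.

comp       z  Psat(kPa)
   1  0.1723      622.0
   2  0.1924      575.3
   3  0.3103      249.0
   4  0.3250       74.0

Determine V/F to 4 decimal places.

Raoult's law: Kᵢ = Pᵢˢᵃᵗ/P = Pᵢˢᵃᵗ/234.9.
  K_1 = 622.0/234.9 = 2.647935, K_2 = 575.3/234.9 = 2.449127, K_3 = 249.0/234.9 = 1.060026, K_4 = 74.0/234.9 = 0.315028
Rachford–Rice: g(V/F) = Σ zᵢ(Kᵢ−1)/(1+V/F(Kᵢ−1)) = 0.
Check two-phase: ΣzᵢKᵢ = 1.3588 > 1 and Σzᵢ/Kᵢ = 1.4680 > 1, so g(0) = 0.3588 > 0 and g(1) = -0.4680 < 0.
Iterate (Newton) starting at V/F = 0.34:
  V/F = 0.3400: g = 0.09681, g' = -0.6337 → V/F = 0.4928
  V/F = 0.4928: g = 0.00141, g' = -0.6285 → V/F = 0.4950
Converged at V/F = 0.4950.

V/F = 0.4950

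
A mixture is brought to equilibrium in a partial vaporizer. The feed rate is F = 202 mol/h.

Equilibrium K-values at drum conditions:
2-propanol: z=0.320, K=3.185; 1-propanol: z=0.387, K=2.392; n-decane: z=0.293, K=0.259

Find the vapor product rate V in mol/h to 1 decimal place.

Material balance + equilibrium reduce to Σ zᵢ(Kᵢ−1)/(1+V/F(Kᵢ−1)) = 0.
g(0) = ΣzᵢKᵢ − 1 = 1.021 and g(1) = 1 − Σzᵢ/Kᵢ = -0.394, so a root lies in (0, 1).
Newton iteration, V/F⁰ = 0.5:
  V/F = 0.500: g = 0.3069, g' = -1.016 → V/F = 0.802
  V/F = 0.802: g = -0.0268, g' = -1.347 → V/F = 0.782
Converged at V/F = 0.782.
Then V = V/F·F = 0.7818·202 = 157.9 mol/h and L = F − V = 44.1 mol/h.

V = 157.9 mol/h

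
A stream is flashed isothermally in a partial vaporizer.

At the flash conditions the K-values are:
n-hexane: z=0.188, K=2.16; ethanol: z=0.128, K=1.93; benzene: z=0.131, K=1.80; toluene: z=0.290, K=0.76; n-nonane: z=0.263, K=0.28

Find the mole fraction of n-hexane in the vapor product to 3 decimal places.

y_n-hexane = 0.290

Let β = V/F and solve Σ zᵢ(Kᵢ−1)/(1+β(Kᵢ−1)) = 0.
Check two-phase: ΣzᵢKᵢ = 1.183 > 1 and Σzᵢ/Kᵢ = 1.547 > 1, so g(0) = 0.183 > 0 and g(1) = -0.547 < 0.
Newton iteration, β⁰ = 0.62:
  β = 0.620: g = -0.1514, g' = -0.636 → β = 0.382
  β = 0.382: g = -0.0185, g' = -0.511 → β = 0.346
  β = 0.346: g = -0.0001, g' = -0.505 → β = 0.345
Converged at β = 0.345.
Compositions from xᵢ = zᵢ/(1+β(Kᵢ−1)), yᵢ = Kᵢxᵢ:
  n-hexane: x = 0.134, y = 0.290
  ethanol: x = 0.097, y = 0.187
  benzene: x = 0.103, y = 0.185
  toluene: x = 0.316, y = 0.240
  n-nonane: x = 0.350, y = 0.098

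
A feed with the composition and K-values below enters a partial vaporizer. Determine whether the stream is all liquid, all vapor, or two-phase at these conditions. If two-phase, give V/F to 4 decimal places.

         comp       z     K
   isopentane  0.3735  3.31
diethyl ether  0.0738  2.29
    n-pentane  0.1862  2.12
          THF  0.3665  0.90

all vapor

ΣzᵢKᵢ = 2.1299; Σzᵢ/Kᵢ = 0.6401.
Since Σzᵢ/Kᵢ < 1 the mixture is above its dew point — single vapor phase.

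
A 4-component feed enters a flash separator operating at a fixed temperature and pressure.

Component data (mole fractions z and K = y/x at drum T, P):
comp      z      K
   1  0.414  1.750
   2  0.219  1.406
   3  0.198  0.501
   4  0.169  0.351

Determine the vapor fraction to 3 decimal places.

ψ = 0.515

Iterate (Newton) starting at ψ = 0.34:
  ψ = 0.340: g = 0.0658, g' = -0.364 → ψ = 0.521
  ψ = 0.521: g = -0.0024, g' = -0.397 → ψ = 0.515
Converged at ψ = 0.515.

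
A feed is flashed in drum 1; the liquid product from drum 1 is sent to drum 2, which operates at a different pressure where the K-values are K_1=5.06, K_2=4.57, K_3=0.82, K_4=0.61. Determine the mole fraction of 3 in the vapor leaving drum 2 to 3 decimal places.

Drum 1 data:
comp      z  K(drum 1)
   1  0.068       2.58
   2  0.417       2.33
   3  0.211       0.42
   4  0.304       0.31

Drum 1:
Rachford–Rice: g(ψ₁) = Σ zᵢ(Kᵢ−1)/(1+ψ₁(Kᵢ−1)) = 0.
Feasibility: ΣzᵢKᵢ = 1.330, Σzᵢ/Kᵢ = 1.688 — both > 1, two phases present.
Newton–Raphson from ψ₁ = 0.5:
  ψ₁ = 0.500: g = -0.0995, g' = -0.797 → ψ₁ = 0.375
  ψ₁ = 0.375: g = -0.0020, g' = -0.775 → ψ₁ = 0.373
Converged at ψ₁ = 0.373.
Drum-1 compositions:
  1: x = 0.043, y = 0.110
  2: x = 0.279, y = 0.650
  3: x = 0.269, y = 0.113
  4: x = 0.409, y = 0.127
Drum-2 feed = drum-1 liquid: z₂ = (0.0428, 0.2788, 0.2692, 0.4092).
Drum 2:
Iterate (Newton) starting at ψ₂ = 0.64:
  ψ₂ = 0.640: g = 0.0839, g' = -0.506 → ψ₂ = 0.806
  ψ₂ = 0.806: g = 0.0080, g' = -0.419 → ψ₂ = 0.825
Converged at ψ₂ = 0.825.
  1: x = 0.010, y = 0.050
  2: x = 0.071, y = 0.323
  3: x = 0.316, y = 0.259
  4: x = 0.603, y = 0.368

y_3 (drum 2) = 0.259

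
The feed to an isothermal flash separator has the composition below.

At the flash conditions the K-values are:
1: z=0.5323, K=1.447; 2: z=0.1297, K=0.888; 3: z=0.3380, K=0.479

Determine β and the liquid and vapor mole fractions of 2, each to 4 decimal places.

Material balance + equilibrium reduce to Σ zᵢ(Kᵢ−1)/(1+β(Kᵢ−1)) = 0.
Check two-phase: ΣzᵢKᵢ = 1.0473 > 1 and Σzᵢ/Kᵢ = 1.2196 > 1, so g(0) = 0.0473 > 0 and g(1) = -0.2196 < 0.
Newton–Raphson from β = 0.6:
  β = 0.6000: g = -0.08413, g' = -0.2622 → β = 0.2791
  β = 0.2791: g = -0.00951, g' = -0.2114 → β = 0.2341
  β = 0.2341: g = -0.00008, g' = -0.2079 → β = 0.2337
Converged at β = 0.2337.
Compositions from xᵢ = zᵢ/(1+β(Kᵢ−1)), yᵢ = Kᵢxᵢ:
  1: x = 0.4819, y = 0.6974
  2: x = 0.1332, y = 0.1183
  3: x = 0.3849, y = 0.1844

β = 0.2337, x_2 = 0.1332, y_2 = 0.1183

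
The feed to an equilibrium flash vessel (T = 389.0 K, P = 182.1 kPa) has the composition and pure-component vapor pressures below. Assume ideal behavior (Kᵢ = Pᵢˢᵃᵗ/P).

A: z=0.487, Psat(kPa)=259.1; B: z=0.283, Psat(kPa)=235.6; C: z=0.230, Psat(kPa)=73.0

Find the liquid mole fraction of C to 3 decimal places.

x_C = 0.384

Raoult's law: Kᵢ = Pᵢˢᵃᵗ/P = Pᵢˢᵃᵗ/182.1.
  K_A = 259.1/182.1 = 1.42284, K_B = 235.6/182.1 = 1.29379, K_C = 73.0/182.1 = 0.40088
Material balance + equilibrium reduce to Σ zᵢ(Kᵢ−1)/(1+V/F(Kᵢ−1)) = 0.
Feasibility: ΣzᵢKᵢ = 1.151, Σzᵢ/Kᵢ = 1.135 — both > 1, two phases present.
Newton iteration, V/F⁰ = 0.69:
  V/F = 0.690: g = -0.0064, g' = -0.309 → V/F = 0.669
Converged at V/F = 0.669.
Compositions from xᵢ = zᵢ/(1+V/F(Kᵢ−1)), yᵢ = Kᵢxᵢ:
  A: x = 0.380, y = 0.540
  B: x = 0.237, y = 0.306
  C: x = 0.384, y = 0.154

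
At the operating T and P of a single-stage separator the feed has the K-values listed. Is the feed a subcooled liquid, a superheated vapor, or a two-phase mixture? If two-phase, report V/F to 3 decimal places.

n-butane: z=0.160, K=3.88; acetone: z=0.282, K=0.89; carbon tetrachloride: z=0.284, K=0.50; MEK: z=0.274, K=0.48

ΣzᵢKᵢ = 1.145; Σzᵢ/Kᵢ = 1.497.
Both exceed 1, so a two-phase solution exists.
Newton–Raphson from ψ = 0.5:
  ψ = 0.500: g = -0.2258, g' = -0.488 → ψ = 0.037
  ψ = 0.037: g = 0.0948, g' = -1.236 → ψ = 0.114
  ψ = 0.114: g = 0.0133, g' = -0.919 → ψ = 0.129
Converged at ψ = 0.129.

two-phase, V/F = 0.129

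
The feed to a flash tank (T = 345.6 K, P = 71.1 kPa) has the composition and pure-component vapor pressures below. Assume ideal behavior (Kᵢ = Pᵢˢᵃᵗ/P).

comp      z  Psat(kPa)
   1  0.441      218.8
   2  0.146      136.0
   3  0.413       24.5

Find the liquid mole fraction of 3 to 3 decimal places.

Raoult's law: Kᵢ = Pᵢˢᵃᵗ/P = Pᵢˢᵃᵗ/71.1.
  K_1 = 218.8/71.1 = 3.07736, K_2 = 136.0/71.1 = 1.91280, K_3 = 24.5/71.1 = 0.34459
Material balance + equilibrium reduce to Σ zᵢ(Kᵢ−1)/(1+β(Kᵢ−1)) = 0.
g(0) = ΣzᵢKᵢ − 1 = 0.779 and g(1) = 1 − Σzᵢ/Kᵢ = -0.418, so a root lies in (0, 1).
Iterate (Newton) starting at β = 0.47:
  β = 0.470: g = 0.1656, g' = -0.917 → β = 0.651
  β = 0.651: g = 0.0013, g' = -0.931 → β = 0.652
Converged at β = 0.652.
Compositions from xᵢ = zᵢ/(1+β(Kᵢ−1)), yᵢ = Kᵢxᵢ:
  1: x = 0.187, y = 0.576
  2: x = 0.092, y = 0.175
  3: x = 0.721, y = 0.249

x_3 = 0.721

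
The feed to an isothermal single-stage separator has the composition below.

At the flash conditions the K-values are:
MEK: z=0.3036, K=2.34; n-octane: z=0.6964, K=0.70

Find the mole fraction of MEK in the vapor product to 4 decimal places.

y_MEK = 0.4280

Newton iteration, V/F⁰ = 0.4:
  V/F = 0.4000: g = 0.02745, g' = -0.3120 → V/F = 0.4880
  V/F = 0.4880: g = 0.00123, g' = -0.2853 → V/F = 0.4923
Converged at V/F = 0.4923.
Compositions from xᵢ = zᵢ/(1+V/F(Kᵢ−1)), yᵢ = Kᵢxᵢ:
  MEK: x = 0.1829, y = 0.4280
  n-octane: x = 0.8171, y = 0.5720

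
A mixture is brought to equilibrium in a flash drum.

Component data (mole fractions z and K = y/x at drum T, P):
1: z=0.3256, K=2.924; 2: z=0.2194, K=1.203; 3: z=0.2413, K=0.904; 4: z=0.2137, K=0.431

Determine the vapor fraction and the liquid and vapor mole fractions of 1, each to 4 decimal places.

Material balance + equilibrium reduce to Σ zᵢ(Kᵢ−1)/(1+ψ(Kᵢ−1)) = 0.
g(0) = ΣzᵢKᵢ − 1 = 0.5262 and g(1) = 1 − Σzᵢ/Kᵢ = -0.0565, so a root lies in (0, 1).
Newton–Raphson from ψ = 0.5:
  ψ = 0.5000: g = 0.16545, g' = -0.4582 → ψ = 0.8611
  ψ = 0.8611: g = 0.01004, g' = -0.4459 → ψ = 0.8836
  ψ = 0.8836: g = -0.00009, g' = -0.4543 → ψ = 0.8834
Converged at ψ = 0.8834.
Compositions from xᵢ = zᵢ/(1+ψ(Kᵢ−1)), yᵢ = Kᵢxᵢ:
  1: x = 0.1206, y = 0.3526
  2: x = 0.1860, y = 0.2238
  3: x = 0.2637, y = 0.2383
  4: x = 0.4297, y = 0.1852

ψ = 0.8834, x_1 = 0.1206, y_1 = 0.3526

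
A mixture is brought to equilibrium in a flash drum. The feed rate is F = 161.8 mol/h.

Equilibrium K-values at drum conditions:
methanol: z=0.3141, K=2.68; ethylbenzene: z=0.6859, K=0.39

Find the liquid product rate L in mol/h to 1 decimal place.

L = 144.5 mol/h

Material balance + equilibrium reduce to Σ zᵢ(Kᵢ−1)/(1+V/F(Kᵢ−1)) = 0.
g(0) = ΣzᵢKᵢ − 1 = 0.1093 and g(1) = 1 − Σzᵢ/Kᵢ = -0.8759, so a root lies in (0, 1).
Binary case is linear: z₁(K₁−1)(1+V/F(K₂−1)) + z₂(K₂−1)(1+V/F(K₁−1)) = 0
⇒ V/F = [z₁(K₁−1)+z₂(K₂−1)] / [−(K₁−1)(K₂−1)] = 0.10929/1.02480 = 0.1066
Then V = V/F·F = 0.1066·161.8 = 17.3 mol/h and L = F − V = 144.5 mol/h.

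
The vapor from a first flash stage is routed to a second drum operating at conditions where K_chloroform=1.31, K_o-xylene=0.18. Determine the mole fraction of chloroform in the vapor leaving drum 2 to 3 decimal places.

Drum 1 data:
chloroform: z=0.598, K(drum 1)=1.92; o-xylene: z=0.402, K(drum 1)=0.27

Drum 1:
Newton–Raphson from ψ₁ = 0.5:
  ψ₁ = 0.500: g = -0.0853, g' = -0.769 → ψ₁ = 0.389
  ψ₁ = 0.389: g = -0.0047, g' = -0.692 → ψ₁ = 0.382
Converged at ψ₁ = 0.382.
Drum-1 compositions:
  chloroform: x = 0.442, y = 0.849
  o-xylene: x = 0.558, y = 0.151
Drum-2 feed = drum-1 vapor: z₂ = (0.8495, 0.1505).
Drum 2:
Material balance + equilibrium reduce to Σ zᵢ(Kᵢ−1)/(1+ψ₂(Kᵢ−1)) = 0.
Check two-phase: ΣzᵢKᵢ = 1.140 > 1 and Σzᵢ/Kᵢ = 1.485 > 1, so g(0) = 0.140 > 0 and g(1) = -0.485 < 0.
Binary case is linear: z₁(K₁−1)(1+ψ₂(K₂−1)) + z₂(K₂−1)(1+ψ₂(K₁−1)) = 0
⇒ ψ₂ = [z₁(K₁−1)+z₂(K₂−1)] / [−(K₁−1)(K₂−1)] = 0.1399/0.2542 = 0.550
  chloroform: x = 0.726, y = 0.951
  o-xylene: x = 0.274, y = 0.049

y_chloroform (drum 2) = 0.951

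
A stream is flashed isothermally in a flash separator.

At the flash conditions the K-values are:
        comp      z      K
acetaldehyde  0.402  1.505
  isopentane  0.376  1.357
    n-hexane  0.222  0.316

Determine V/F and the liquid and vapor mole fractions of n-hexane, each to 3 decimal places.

V/F = 0.622, x_n-hexane = 0.386, y_n-hexane = 0.122

Material balance + equilibrium reduce to Σ zᵢ(Kᵢ−1)/(1+V/F(Kᵢ−1)) = 0.
Feasibility: ΣzᵢKᵢ = 1.185, Σzᵢ/Kᵢ = 1.247 — both > 1, two phases present.
Newton iteration, V/F⁰ = 0.5:
  V/F = 0.500: g = 0.0452, g' = -0.340 → V/F = 0.633
  V/F = 0.633: g = -0.0045, g' = -0.414 → V/F = 0.622
Converged at V/F = 0.622.
Compositions from xᵢ = zᵢ/(1+V/F(Kᵢ−1)), yᵢ = Kᵢxᵢ:
  acetaldehyde: x = 0.306, y = 0.460
  isopentane: x = 0.308, y = 0.418
  n-hexane: x = 0.386, y = 0.122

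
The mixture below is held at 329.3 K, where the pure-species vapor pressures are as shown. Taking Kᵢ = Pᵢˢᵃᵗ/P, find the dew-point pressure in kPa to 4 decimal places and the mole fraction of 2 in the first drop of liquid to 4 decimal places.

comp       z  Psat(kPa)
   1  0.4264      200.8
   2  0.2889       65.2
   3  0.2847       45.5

At the dew point ψ → 1, so Σzᵢ/Kᵢ = 1 with Kᵢ = Pᵢˢᵃᵗ/P ⇒ 1/P = Σzᵢ/Pᵢˢᵃᵗ.
1/P = 0.4264/200.8 + 0.2889/65.2 + 0.2847/45.5 = 0.0128116 ⇒ P = 78.0541 kPa
xᵢ = zᵢP/Pᵢˢᵃᵗ ⇒ x_2 = 0.2889·78.0541/65.2 = 0.3459

Pdew = 78.0541 kPa, x_2 = 0.3459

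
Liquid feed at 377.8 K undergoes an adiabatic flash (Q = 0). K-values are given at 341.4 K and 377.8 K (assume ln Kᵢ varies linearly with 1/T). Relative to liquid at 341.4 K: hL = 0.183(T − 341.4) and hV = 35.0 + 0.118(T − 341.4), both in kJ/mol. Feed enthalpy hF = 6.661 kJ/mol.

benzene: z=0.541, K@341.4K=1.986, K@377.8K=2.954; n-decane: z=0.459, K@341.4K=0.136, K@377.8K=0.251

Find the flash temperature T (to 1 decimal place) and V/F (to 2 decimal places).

T = 343.1 K, V/F = 0.18

Adiabatic flash: solve Rachford–Rice at each trial T, then check hF = ψ·hV(T) + (1−ψ)·hL(T).
  T = 341.4 K: K = (1.986, 0.136), RR gives ψ = 0.161, H_out = 5.622 kJ/mol
  T = 377.8 K: K = (2.954, 0.251), RR gives ψ = 0.487, H_out = 22.567 kJ/mol
  T = 359.6 K: K = (2.447, 0.188), RR gives ψ = 0.349, H_out = 15.121 kJ/mol
  T = 350.5 K: K = (2.210, 0.160), RR gives ψ = 0.265, H_out = 10.787 kJ/mol
  T = 345.9 K: K = (2.095, 0.148), RR gives ψ = 0.216, H_out = 8.311 kJ/mol
  T = 343.6 K: K = (2.039, 0.142), RR gives ψ = 0.189, H_out = 6.975 kJ/mol
Linear interpolation between T = 341.4 (H_out = 5.622) and T = 343.6 (H_out = 6.975) on hF = 6.661 gives T ≈ 343.1 K, at which ψ = 0.18.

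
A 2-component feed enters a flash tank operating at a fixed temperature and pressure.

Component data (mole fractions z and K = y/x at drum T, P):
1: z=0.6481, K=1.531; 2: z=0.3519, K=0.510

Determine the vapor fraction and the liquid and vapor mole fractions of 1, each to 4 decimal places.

ψ = 0.6599, x_1 = 0.4799, y_1 = 0.7348

Material balance + equilibrium reduce to Σ zᵢ(Kᵢ−1)/(1+ψ(Kᵢ−1)) = 0.
Check two-phase: ΣzᵢKᵢ = 1.1717 > 1 and Σzᵢ/Kᵢ = 1.1133 > 1, so g(0) = 0.1717 > 0 and g(1) = -0.1133 < 0.
Newton–Raphson from ψ = 0.48:
  ψ = 0.4800: g = 0.04878, g' = -0.2605 → ψ = 0.6673
  ψ = 0.6673: g = -0.00209, g' = -0.2862 → ψ = 0.6600
  ψ = 0.6600: g = -0.00001, g' = -0.2848 → ψ = 0.6599
Converged at ψ = 0.6599.
Compositions from xᵢ = zᵢ/(1+ψ(Kᵢ−1)), yᵢ = Kᵢxᵢ:
  1: x = 0.4799, y = 0.7348
  2: x = 0.5201, y = 0.2652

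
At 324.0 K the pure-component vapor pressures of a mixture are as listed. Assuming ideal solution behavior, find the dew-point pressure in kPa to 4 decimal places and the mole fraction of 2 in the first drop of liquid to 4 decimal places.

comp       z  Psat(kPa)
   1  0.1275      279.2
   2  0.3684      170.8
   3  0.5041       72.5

Pdew = 104.5295 kPa, x_2 = 0.2255

At the dew point ψ → 1, so Σzᵢ/Kᵢ = 1 with Kᵢ = Pᵢˢᵃᵗ/P ⇒ 1/P = Σzᵢ/Pᵢˢᵃᵗ.
1/P = 0.1275/279.2 + 0.3684/170.8 + 0.5041/72.5 = 0.0095667 ⇒ P = 104.5295 kPa
xᵢ = zᵢP/Pᵢˢᵃᵗ ⇒ x_2 = 0.3684·104.5295/170.8 = 0.2255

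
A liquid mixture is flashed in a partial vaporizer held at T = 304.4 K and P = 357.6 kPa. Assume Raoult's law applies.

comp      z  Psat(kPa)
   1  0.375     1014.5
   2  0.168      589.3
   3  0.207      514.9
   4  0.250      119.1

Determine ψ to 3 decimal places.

ψ = 0.874

Raoult's law: Kᵢ = Pᵢˢᵃᵗ/P = Pᵢˢᵃᵗ/357.6.
  K_1 = 1014.5/357.6 = 2.83697, K_2 = 589.3/357.6 = 1.64793, K_3 = 514.9/357.6 = 1.43988, K_4 = 119.1/357.6 = 0.33305
Iterate (Newton) starting at ψ = 0.5:
  ψ = 0.500: g = 0.2658, g' = -0.661 → ψ = 0.902
  ψ = 0.902: g = -0.0252, g' = -0.928 → ψ = 0.875
  ψ = 0.875: g = -0.0007, g' = -0.877 → ψ = 0.874
Converged at ψ = 0.874.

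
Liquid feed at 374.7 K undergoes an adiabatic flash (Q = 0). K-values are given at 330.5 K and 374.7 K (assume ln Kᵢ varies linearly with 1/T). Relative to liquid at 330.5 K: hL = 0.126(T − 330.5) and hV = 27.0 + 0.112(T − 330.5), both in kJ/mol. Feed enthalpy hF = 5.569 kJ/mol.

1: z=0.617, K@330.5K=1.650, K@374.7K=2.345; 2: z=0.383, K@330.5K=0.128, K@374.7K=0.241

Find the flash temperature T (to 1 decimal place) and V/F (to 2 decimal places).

Adiabatic flash: solve Rachford–Rice at each trial T, then check hF = ψ·hV(T) + (1−ψ)·hL(T).
  T = 330.5 K: K = (1.650, 0.128), RR gives ψ = 0.118, H_out = 3.195 kJ/mol
  T = 374.7 K: K = (2.345, 0.241), RR gives ψ = 0.528, H_out = 19.503 kJ/mol
  T = 352.6 K: K = (1.989, 0.179), RR gives ψ = 0.364, H_out = 12.509 kJ/mol
  T = 341.6 K: K = (1.818, 0.152), RR gives ψ = 0.260, H_out = 8.366 kJ/mol
  T = 336.1 K: K = (1.734, 0.140), RR gives ψ = 0.196, H_out = 5.972 kJ/mol
  T = 333.3 K: K = (1.692, 0.134), RR gives ψ = 0.159, H_out = 4.634 kJ/mol
  T = 334.7 K: K = (1.713, 0.137), RR gives ψ = 0.178, H_out = 5.314 kJ/mol
Linear interpolation between T = 334.7 (H_out = 5.314) and T = 336.1 (H_out = 5.972) on hF = 5.569 gives T ≈ 335.2 K, at which ψ = 0.18.

T = 335.2 K, V/F = 0.18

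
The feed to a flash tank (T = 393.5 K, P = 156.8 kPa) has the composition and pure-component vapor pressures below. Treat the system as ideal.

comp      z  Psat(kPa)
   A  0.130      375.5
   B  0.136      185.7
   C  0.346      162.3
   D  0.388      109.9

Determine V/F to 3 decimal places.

V/F = 0.538

Raoult's law: Kᵢ = Pᵢˢᵃᵗ/P = Pᵢˢᵃᵗ/156.8.
  K_A = 375.5/156.8 = 2.39477, K_B = 185.7/156.8 = 1.18431, K_C = 162.3/156.8 = 1.03508, K_D = 109.9/156.8 = 0.70089
Iterate (Newton) starting at V/F = 0.33:
  V/F = 0.330: g = 0.0310, g' = -0.166 → V/F = 0.517
  V/F = 0.517: g = 0.0029, g' = -0.138 → V/F = 0.538
Converged at V/F = 0.538.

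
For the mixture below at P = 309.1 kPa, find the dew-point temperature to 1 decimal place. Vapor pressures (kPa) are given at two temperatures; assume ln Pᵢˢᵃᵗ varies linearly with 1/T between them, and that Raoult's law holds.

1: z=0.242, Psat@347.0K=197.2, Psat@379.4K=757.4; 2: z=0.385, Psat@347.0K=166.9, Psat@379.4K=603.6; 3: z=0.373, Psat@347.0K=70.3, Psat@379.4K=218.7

Dew-point temperature: Σzᵢ·P/Pᵢˢᵃᵗ(T) = 1. Interpolate ln Pᵢˢᵃᵗ = aᵢ + bᵢ/T.
  T = 347.0 K: ΣzᵢP/Pᵢˢᵃᵗ = 2.7324
  T = 379.4 K: ΣzᵢP/Pᵢˢᵃᵗ = 0.8231
  T = 363.2 K: ΣzᵢP/Pᵢˢᵃᵗ = 1.4588
  T = 371.3 K: ΣzᵢP/Pᵢˢᵃᵗ = 1.0887
  T = 375.4 K: ΣzᵢP/Pᵢˢᵃᵗ = 0.9435
  T = 373.4 K: ΣzᵢP/Pᵢˢᵃᵗ = 1.0114
Interpolating between 373.4 K and 375.4 K gives T ≈ 373.7 K.

T = 373.7 K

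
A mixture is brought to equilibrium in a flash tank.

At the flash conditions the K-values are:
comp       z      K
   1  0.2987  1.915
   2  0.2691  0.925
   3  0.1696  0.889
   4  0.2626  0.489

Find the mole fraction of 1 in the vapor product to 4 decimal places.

y_1 = 0.4293

Material balance + equilibrium reduce to Σ zᵢ(Kᵢ−1)/(1+ψ(Kᵢ−1)) = 0.
Check two-phase: ΣzᵢKᵢ = 1.1001 > 1 and Σzᵢ/Kᵢ = 1.1747 > 1, so g(0) = 0.1001 > 0 and g(1) = -0.1747 < 0.
Newton–Raphson from ψ = 0.5:
  ψ = 0.5000: g = -0.03362, g' = -0.2454 → ψ = 0.3630
  ψ = 0.3630: g = 0.00005, g' = -0.2481 → ψ = 0.3632
Converged at ψ = 0.3632.
Compositions from xᵢ = zᵢ/(1+ψ(Kᵢ−1)), yᵢ = Kᵢxᵢ:
  1: x = 0.2242, y = 0.4293
  2: x = 0.2766, y = 0.2559
  3: x = 0.1767, y = 0.1571
  4: x = 0.3224, y = 0.1577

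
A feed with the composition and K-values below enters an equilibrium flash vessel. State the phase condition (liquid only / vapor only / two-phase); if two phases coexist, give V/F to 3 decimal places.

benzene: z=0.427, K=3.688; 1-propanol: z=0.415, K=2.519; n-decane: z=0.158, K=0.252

ΣzᵢKᵢ = 2.660; Σzᵢ/Kᵢ = 0.908.
Since Σzᵢ/Kᵢ < 1 the mixture is above its dew point — single vapor phase.

vapor only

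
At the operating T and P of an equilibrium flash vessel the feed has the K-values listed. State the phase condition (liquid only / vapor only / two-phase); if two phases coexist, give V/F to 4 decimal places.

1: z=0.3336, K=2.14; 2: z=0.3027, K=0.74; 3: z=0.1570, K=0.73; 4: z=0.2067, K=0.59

two-phase, V/F = 0.4860

ΣzᵢKᵢ = 1.1745; Σzᵢ/Kᵢ = 1.1303.
Both exceed 1, so a two-phase solution exists.
Rachford–Rice: g(ψ) = Σ zᵢ(Kᵢ−1)/(1+ψ(Kᵢ−1)) = 0.
Iterate (Newton) starting at ψ = 0.5:
  ψ = 0.5000: g = -0.00384, g' = -0.2732 → ψ = 0.4860
Converged at ψ = 0.4860.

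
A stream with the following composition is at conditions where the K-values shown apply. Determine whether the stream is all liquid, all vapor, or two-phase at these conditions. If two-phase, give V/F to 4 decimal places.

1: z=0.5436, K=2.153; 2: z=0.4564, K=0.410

two-phase, V/F = 0.5255

ΣzᵢKᵢ = 1.3575; Σzᵢ/Kᵢ = 1.3657.
Both exceed 1, so a two-phase solution exists.
Material balance + equilibrium reduce to Σ zᵢ(Kᵢ−1)/(1+ψ(Kᵢ−1)) = 0.
Newton–Raphson from ψ = 0.5:
  ψ = 0.5000: g = 0.01562, g' = -0.6104 → ψ = 0.5256
  ψ = 0.5256: g = -0.00004, g' = -0.6140 → ψ = 0.5255
Converged at ψ = 0.5255.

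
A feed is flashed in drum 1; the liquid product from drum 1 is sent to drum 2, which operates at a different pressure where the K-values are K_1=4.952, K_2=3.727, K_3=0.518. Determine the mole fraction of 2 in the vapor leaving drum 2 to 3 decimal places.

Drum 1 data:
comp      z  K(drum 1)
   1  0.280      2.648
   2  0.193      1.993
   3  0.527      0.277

Drum 1:
Let ψ₁ = V/F and solve Σ zᵢ(Kᵢ−1)/(1+ψ₁(Kᵢ−1)) = 0.
g(0) = ΣzᵢKᵢ − 1 = 0.272 and g(1) = 1 − Σzᵢ/Kᵢ = -1.105, so a root lies in (0, 1).
Newton iteration, ψ₁⁰ = 0.56:
  ψ₁ = 0.560: g = -0.2771, g' = -1.062 → ψ₁ = 0.299
  ψ₁ = 0.299: g = -0.0293, g' = -0.903 → ψ₁ = 0.267
Converged at ψ₁ = 0.267.
Drum-1 compositions:
  1: x = 0.195, y = 0.515
  2: x = 0.153, y = 0.304
  3: x = 0.653, y = 0.181
Drum-2 feed = drum-1 liquid: z₂ = (0.1945, 0.1526, 0.6529).
Drum 2:
Rachford–Rice: g(ψ₂) = Σ zᵢ(Kᵢ−1)/(1+ψ₂(Kᵢ−1)) = 0.
Check two-phase: ΣzᵢKᵢ = 1.870 > 1 and Σzᵢ/Kᵢ = 1.341 > 1, so g(0) = 0.870 > 0 and g(1) = -0.341 < 0.
Iterate (Newton) starting at ψ₂ = 0.5:
  ψ₂ = 0.500: g = 0.0197, g' = -0.809 → ψ₂ = 0.524
  ψ₂ = 0.524: g = 0.0003, g' = -0.786 → ψ₂ = 0.525
Converged at ψ₂ = 0.525.
  1: x = 0.063, y = 0.313
  2: x = 0.063, y = 0.234
  3: x = 0.874, y = 0.453

y_2 (drum 2) = 0.234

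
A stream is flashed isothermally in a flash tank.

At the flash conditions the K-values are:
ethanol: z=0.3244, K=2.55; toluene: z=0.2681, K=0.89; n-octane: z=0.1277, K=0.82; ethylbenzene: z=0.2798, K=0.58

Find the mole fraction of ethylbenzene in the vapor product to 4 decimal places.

y_ethylbenzene = 0.2381

Material balance + equilibrium reduce to Σ zᵢ(Kᵢ−1)/(1+ψ(Kᵢ−1)) = 0.
g(0) = ΣzᵢKᵢ − 1 = 0.3328 and g(1) = 1 − Σzᵢ/Kᵢ = -0.0666, so a root lies in (0, 1).
Iterate (Newton) starting at ψ = 0.5:
  ψ = 0.5000: g = 0.07806, g' = -0.3351 → ψ = 0.7329
  ψ = 0.7329: g = 0.00706, g' = -0.2832 → ψ = 0.7579
  ψ = 0.7579: g = 0.00004, g' = -0.2804 → ψ = 0.7580
Converged at ψ = 0.7580.
Compositions from xᵢ = zᵢ/(1+ψ(Kᵢ−1)), yᵢ = Kᵢxᵢ:
  ethanol: x = 0.1492, y = 0.3803
  toluene: x = 0.2925, y = 0.2603
  n-octane: x = 0.1479, y = 0.1213
  ethylbenzene: x = 0.4105, y = 0.2381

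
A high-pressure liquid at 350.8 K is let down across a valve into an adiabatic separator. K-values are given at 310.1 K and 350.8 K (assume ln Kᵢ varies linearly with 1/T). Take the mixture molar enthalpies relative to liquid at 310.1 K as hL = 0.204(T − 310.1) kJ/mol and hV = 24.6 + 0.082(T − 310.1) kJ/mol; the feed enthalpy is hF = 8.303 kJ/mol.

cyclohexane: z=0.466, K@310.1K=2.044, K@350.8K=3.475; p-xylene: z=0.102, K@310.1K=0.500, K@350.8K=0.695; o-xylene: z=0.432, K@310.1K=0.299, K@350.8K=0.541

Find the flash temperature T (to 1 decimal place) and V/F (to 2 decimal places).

T = 316.0 K, V/F = 0.30

Adiabatic flash: solve Rachford–Rice at each trial T, then check hF = ψ·hV(T) + (1−ψ)·hL(T).
  T = 310.1 K: K = (2.044, 0.500, 0.299), RR gives ψ = 0.190, H_out = 4.683 kJ/mol
  T = 350.8 K: K = (3.475, 0.695, 0.541), RR gives ψ = 0.858, H_out = 25.149 kJ/mol
  T = 330.5 K: K = (2.711, 0.596, 0.410), RR gives ψ = 0.523, H_out = 15.718 kJ/mol
  T = 320.3 K: K = (2.365, 0.547, 0.352), RR gives ψ = 0.368, H_out = 10.682 kJ/mol
  T = 315.2 K: K = (2.201, 0.523, 0.325), RR gives ψ = 0.284, H_out = 7.857 kJ/mol
  T = 317.8 K: K = (2.284, 0.536, 0.338), RR gives ψ = 0.328, H_out = 9.333 kJ/mol
  T = 316.5 K: K = (2.242, 0.530, 0.332), RR gives ψ = 0.306, H_out = 8.605 kJ/mol
Linear interpolation between T = 315.2 (H_out = 7.857) and T = 316.5 (H_out = 8.605) on hF = 8.303 gives T ≈ 316.0 K, at which ψ = 0.30.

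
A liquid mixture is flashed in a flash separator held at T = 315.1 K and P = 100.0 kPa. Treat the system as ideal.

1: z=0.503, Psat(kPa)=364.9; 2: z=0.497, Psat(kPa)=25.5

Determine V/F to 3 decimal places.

V/F = 0.488

Raoult's law: Kᵢ = Pᵢˢᵃᵗ/P = Pᵢˢᵃᵗ/100.0.
  K_1 = 364.9/100.0 = 3.64900, K_2 = 25.5/100.0 = 0.25500
Material balance + equilibrium reduce to Σ zᵢ(Kᵢ−1)/(1+V/F(Kᵢ−1)) = 0.
Check two-phase: ΣzᵢKᵢ = 1.962 > 1 and Σzᵢ/Kᵢ = 2.087 > 1, so g(0) = 0.962 > 0 and g(1) = -1.087 < 0.
Newton–Raphson from V/F = 0.55:
  V/F = 0.550: g = -0.0850, g' = -1.376 → V/F = 0.488
Converged at V/F = 0.488.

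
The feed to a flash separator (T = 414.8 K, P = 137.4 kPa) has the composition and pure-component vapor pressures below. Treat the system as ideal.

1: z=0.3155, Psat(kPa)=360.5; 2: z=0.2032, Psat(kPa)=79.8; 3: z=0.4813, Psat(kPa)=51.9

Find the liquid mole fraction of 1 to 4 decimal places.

x_1 = 0.2576

Raoult's law: Kᵢ = Pᵢˢᵃᵗ/P = Pᵢˢᵃᵗ/137.4.
  K_1 = 360.5/137.4 = 2.623726, K_2 = 79.8/137.4 = 0.580786, K_3 = 51.9/137.4 = 0.377729
Rachford–Rice: g(V/F) = Σ zᵢ(Kᵢ−1)/(1+V/F(Kᵢ−1)) = 0.
Check two-phase: ΣzᵢKᵢ = 1.1276 > 1 and Σzᵢ/Kᵢ = 1.7443 > 1, so g(0) = 0.1276 > 0 and g(1) = -0.7443 < 0.
Newton iteration, V/F⁰ = 0.5:
  V/F = 0.5000: g = -0.25981, g' = -0.7033 → V/F = 0.1306
  V/F = 0.1306: g = 0.00656, g' = -0.8270 → V/F = 0.1385
  V/F = 0.1385: g = 0.00004, g' = -0.8178 → V/F = 0.1386
Converged at V/F = 0.1386.
Compositions from xᵢ = zᵢ/(1+V/F(Kᵢ−1)), yᵢ = Kᵢxᵢ:
  1: x = 0.2576, y = 0.6758
  2: x = 0.2157, y = 0.1253
  3: x = 0.5267, y = 0.1990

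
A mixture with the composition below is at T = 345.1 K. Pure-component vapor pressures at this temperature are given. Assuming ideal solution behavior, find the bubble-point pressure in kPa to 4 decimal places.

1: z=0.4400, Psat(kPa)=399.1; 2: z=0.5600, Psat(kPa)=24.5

Pbub = 189.3240 kPa

At the bubble point ψ → 0, so ΣzᵢKᵢ = 1 with Kᵢ = Pᵢˢᵃᵗ/P ⇒ P = ΣzᵢPᵢˢᵃᵗ.
P = 0.4400·399.1 + 0.5600·24.5 = 189.3240 kPa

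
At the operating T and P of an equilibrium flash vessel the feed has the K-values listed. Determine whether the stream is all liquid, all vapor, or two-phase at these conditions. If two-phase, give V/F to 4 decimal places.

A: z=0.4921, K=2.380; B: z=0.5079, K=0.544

ΣzᵢKᵢ = 1.4475; Σzᵢ/Kᵢ = 1.1404.
Both exceed 1, so a two-phase solution exists.
Newton iteration, ψ⁰ = 0.31:
  ψ = 0.3100: g = 0.20589, g' = -0.6029 → ψ = 0.6515
  ψ = 0.6515: g = 0.02812, g' = -0.4736 → ψ = 0.7108
  ψ = 0.7108: g = 0.00013, g' = -0.4700 → ψ = 0.7111
Converged at ψ = 0.7111.

two-phase, V/F = 0.7111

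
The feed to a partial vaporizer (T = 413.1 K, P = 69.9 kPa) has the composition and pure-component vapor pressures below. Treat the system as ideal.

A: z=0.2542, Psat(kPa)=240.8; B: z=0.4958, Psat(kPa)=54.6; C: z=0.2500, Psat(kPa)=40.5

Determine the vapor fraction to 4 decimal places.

Raoult's law: Kᵢ = Pᵢˢᵃᵗ/P = Pᵢˢᵃᵗ/69.9.
  K_A = 240.8/69.9 = 3.444921, K_B = 54.6/69.9 = 0.781116, K_C = 40.5/69.9 = 0.579399
Material balance + equilibrium reduce to Σ zᵢ(Kᵢ−1)/(1+ψ(Kᵢ−1)) = 0.
Feasibility: ΣzᵢKᵢ = 1.4078, Σzᵢ/Kᵢ = 1.1400 — both > 1, two phases present.
Newton–Raphson from ψ = 0.5:
  ψ = 0.5000: g = 0.02463, g' = -0.4085 → ψ = 0.5603
  ψ = 0.5603: g = 0.00098, g' = -0.3771 → ψ = 0.5629
Converged at ψ = 0.5629.

ψ = 0.5629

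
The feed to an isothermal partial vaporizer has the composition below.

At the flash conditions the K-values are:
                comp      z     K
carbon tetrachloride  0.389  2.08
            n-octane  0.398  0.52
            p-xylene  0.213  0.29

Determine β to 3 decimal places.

β = 0.127

Let β = V/F and solve Σ zᵢ(Kᵢ−1)/(1+β(Kᵢ−1)) = 0.
Feasibility: ΣzᵢKᵢ = 1.078, Σzᵢ/Kᵢ = 1.687 — both > 1, two phases present.
Iterate (Newton) starting at β = 0.5:
  β = 0.500: g = -0.2130, g' = -0.608 → β = 0.150
  β = 0.150: g = -0.0134, g' = -0.577 → β = 0.126
  β = 0.126: g = 0.0001, g' = -0.585 → β = 0.127
Converged at β = 0.127.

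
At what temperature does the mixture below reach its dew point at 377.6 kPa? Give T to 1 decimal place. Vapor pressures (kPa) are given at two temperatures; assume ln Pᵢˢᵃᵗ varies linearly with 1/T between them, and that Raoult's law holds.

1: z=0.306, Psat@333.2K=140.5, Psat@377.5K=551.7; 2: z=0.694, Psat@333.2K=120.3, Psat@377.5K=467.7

T = 368.1 K

Dew-point temperature: Σzᵢ·P/Pᵢˢᵃᵗ(T) = 1. Interpolate ln Pᵢˢᵃᵗ = aᵢ + bᵢ/T.
  T = 333.2 K: ΣzᵢP/Pᵢˢᵃᵗ = 3.0007
  T = 377.5 K: ΣzᵢP/Pᵢˢᵃᵗ = 0.7697
  T = 355.4 K: ΣzᵢP/Pᵢˢᵃᵗ = 1.4545
  T = 366.4 K: ΣzᵢP/Pᵢˢᵃᵗ = 1.0495
  T = 371.9 K: ΣzᵢP/Pᵢˢᵃᵗ = 0.8980
  T = 369.1 K: ΣzᵢP/Pᵢˢᵃᵗ = 0.9716
Interpolating between 366.4 K and 369.1 K gives T ≈ 368.1 K.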